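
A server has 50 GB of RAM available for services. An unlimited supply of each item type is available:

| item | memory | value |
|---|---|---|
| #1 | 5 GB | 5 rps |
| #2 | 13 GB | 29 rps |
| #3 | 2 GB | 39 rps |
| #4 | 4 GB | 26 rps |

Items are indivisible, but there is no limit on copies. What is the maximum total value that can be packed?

Best value-per-unit is #3 at 39/2, and filling with it alone uses memory 25×2=50. No mix of the others beats 25×39 = 975.

975 rps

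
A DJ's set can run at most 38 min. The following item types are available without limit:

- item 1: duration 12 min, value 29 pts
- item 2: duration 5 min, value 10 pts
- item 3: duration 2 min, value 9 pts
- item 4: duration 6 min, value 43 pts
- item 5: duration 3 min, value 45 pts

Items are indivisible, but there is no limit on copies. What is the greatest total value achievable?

Best value-per-unit is item 5 at 45/3; filling with it alone gives 12×45 = 540.
Optimal mix: 1×item 3 + 12×item 5 → duration 38, value 549.

549 pts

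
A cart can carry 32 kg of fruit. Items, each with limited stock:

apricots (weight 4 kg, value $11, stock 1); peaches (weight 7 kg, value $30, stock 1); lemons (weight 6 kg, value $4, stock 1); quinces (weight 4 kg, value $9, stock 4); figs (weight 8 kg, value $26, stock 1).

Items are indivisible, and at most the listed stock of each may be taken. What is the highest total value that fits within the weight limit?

Top feasible selections:
- 1×apricots + 1×peaches + 3×quinces + 1×figs: weight 31, value 94
- 1×peaches + 4×quinces + 1×figs: weight 31, value 92
Best: $94.

$94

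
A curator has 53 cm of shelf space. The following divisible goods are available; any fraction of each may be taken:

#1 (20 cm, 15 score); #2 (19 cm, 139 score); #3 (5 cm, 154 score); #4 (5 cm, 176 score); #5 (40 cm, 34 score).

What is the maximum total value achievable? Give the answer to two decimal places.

Take in order of value per unit:
- #4 (176/5 per unit): all 5 → value 176, running total 176.00
- #3 (154/5 per unit): all 5 → value 154, running total 330.00
- #2 (139/19 per unit): all 19 → value 139, running total 469.00
- #5 (34/40 per unit): 24 of 40 → value 24×34/40 = 20.4000, running total 489.40
Total 489.40.

489.40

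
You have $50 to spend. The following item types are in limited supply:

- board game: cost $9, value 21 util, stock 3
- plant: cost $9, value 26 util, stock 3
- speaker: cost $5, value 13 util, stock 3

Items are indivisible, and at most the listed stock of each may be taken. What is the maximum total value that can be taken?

Top feasible selections:
- 2×board game + 3×plant + 1×speaker: cost 50, value 133
- 3×board game + 2×plant + 1×speaker: cost 50, value 128
- 1×board game + 3×plant + 2×speaker: cost 46, value 125
- 2×board game + 3×plant: cost 45, value 120
Best: 133 util.

133 util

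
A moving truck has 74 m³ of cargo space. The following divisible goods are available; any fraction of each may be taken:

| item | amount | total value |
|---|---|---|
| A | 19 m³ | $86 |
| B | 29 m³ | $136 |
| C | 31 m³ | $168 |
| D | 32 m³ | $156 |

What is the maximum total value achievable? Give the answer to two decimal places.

375.59

Take in order of value per unit:
- C (168/31 per unit): all 31 → value 168, running total 168.00
- D (156/32 per unit): all 32 → value 156, running total 324.00
- B (136/29 per unit): 11 of 29 → value 11×136/29 = 51.5862, running total 375.59
Total 375.59.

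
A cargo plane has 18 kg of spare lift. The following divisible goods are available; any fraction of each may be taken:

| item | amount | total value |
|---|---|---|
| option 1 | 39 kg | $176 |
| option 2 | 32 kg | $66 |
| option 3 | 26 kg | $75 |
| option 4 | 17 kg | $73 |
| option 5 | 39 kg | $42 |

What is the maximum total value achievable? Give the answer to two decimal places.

81.23

Take in order of value per unit:
- option 1 (176/39 per unit): 18 of 39 → value 18×176/39 = 81.2308, running total 81.23
Total 81.23.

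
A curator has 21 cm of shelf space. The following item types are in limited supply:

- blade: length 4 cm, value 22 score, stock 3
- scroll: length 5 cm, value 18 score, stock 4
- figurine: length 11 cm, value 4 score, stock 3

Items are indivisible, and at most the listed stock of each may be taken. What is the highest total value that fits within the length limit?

84 score

Best selections within length 21 and stock limits:
- 3×blade + 1×scroll: length 17, value 84
- 2×blade + 2×scroll: length 18, value 80
- 1×blade + 3×scroll: length 19, value 76
- 4×scroll: length 20, value 72
Best: 84 score.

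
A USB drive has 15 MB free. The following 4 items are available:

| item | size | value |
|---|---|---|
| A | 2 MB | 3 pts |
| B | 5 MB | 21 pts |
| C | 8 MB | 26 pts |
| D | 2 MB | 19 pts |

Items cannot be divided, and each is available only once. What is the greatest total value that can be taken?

66 pts

Check high-value combinations within 15 MB:
- B+C+D: size 5+8+2=15, value 21+26+19=66
- A+B+C: size 2+5+8=15, value 3+21+26=50
- A+C+D: size 2+8+2=12, value 3+26+19=48
- B+C: size 5+8=13, value 21+26=47
- C+D: size 8+2=10, value 26+19=45
Best: 66 pts.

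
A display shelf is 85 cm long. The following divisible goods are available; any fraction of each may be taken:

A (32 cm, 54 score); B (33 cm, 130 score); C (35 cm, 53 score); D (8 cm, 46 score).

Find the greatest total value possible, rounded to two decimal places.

Take in order of value per unit:
- D (46/8 per unit): all 8 → value 46, running total 46.00
- B (130/33 per unit): all 33 → value 130, running total 176.00
- A (54/32 per unit): all 32 → value 54, running total 230.00
- C (53/35 per unit): 12 of 35 → value 12×53/35 = 18.1714, running total 248.17
Total 248.17.

248.17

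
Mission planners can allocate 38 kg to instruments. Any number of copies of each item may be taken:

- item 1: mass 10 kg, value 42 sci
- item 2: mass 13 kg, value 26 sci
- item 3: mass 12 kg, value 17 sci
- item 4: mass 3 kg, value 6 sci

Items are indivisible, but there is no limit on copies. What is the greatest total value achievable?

Best value-per-unit is item 1 at 42/10; filling with it alone gives 3×42 = 126.
Optimal mix: 3×item 1 + 2×item 4 → mass 36, value 138.

138 sci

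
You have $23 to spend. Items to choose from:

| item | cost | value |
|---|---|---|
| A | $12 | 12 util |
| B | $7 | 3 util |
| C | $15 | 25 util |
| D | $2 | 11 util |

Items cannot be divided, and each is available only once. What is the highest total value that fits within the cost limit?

Check high-value combinations within $23:
- C+D: cost 15+2=17, value 25+11=36
- B+C: cost 7+15=22, value 3+25=28
- A+B+D: cost 12+7+2=21, value 12+3+11=26
Best: 36 util.

36 util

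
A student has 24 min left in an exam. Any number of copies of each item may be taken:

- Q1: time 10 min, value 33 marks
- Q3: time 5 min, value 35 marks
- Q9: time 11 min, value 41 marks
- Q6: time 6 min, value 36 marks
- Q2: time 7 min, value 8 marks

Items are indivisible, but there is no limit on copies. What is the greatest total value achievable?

Best value-per-unit is Q3 at 35/5; filling with it alone gives 4×35 = 140.
Optimal mix: 4×Q6 → time 24, value 144.

144 marks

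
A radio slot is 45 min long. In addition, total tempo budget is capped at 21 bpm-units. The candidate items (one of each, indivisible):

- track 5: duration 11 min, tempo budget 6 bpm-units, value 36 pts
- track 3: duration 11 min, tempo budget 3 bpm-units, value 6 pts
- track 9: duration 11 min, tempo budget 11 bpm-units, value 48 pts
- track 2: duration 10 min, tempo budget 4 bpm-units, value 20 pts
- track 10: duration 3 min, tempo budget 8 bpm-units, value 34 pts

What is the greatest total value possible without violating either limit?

104 pts

Feasible sets respecting both limits:
- track 5+track 9+track 2: duration 32, tempo budget 21, value 104
- track 5+track 3+track 2+track 10: duration 35, tempo budget 21, value 96
- track 5+track 3+track 9: duration 33, tempo budget 20, value 90
- track 5+track 2+track 10: duration 24, tempo budget 18, value 90
Best: 104 pts.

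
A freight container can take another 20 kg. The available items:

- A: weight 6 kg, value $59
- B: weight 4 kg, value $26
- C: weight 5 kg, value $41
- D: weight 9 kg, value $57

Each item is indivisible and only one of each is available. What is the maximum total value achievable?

This is a 0/1 knapsack; check combinations near the capacity.
- A+C+D: weight 6+5+9=20, value 59+41+57=157
- A+B+D: weight 6+4+9=19, value 59+26+57=142
- A+B+C: weight 6+4+5=15, value 59+26+41=126
- B+C+D: weight 4+5+9=18, value 26+41+57=124
- A+D: weight 6+9=15, value 59+57=116
Best: $157.

$157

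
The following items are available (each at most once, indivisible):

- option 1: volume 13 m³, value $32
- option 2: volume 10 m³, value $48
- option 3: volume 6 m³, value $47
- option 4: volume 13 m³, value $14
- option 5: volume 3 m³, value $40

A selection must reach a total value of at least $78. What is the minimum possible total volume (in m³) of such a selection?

Subsets with value ≥ 78, sorted by total volume:
- option 3+option 5: volume 9, value 87
- option 2+option 5: volume 13, value 88
Minimum volume: 9 m³.

9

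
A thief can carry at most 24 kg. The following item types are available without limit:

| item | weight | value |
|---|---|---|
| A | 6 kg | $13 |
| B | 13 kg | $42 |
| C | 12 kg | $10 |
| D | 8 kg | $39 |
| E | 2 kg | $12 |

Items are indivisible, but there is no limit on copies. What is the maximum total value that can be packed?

Best value-per-unit is E at 12/2, and filling with it alone uses weight 12×2=24. No mix of the others beats 12×12 = 144.

$144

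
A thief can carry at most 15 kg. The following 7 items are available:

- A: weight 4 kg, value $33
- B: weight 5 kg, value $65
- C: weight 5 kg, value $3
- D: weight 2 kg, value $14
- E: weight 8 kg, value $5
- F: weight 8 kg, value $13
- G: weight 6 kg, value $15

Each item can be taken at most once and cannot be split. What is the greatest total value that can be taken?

Check high-value combinations within 15 kg:
- A+B+G: weight 4+5+6=15, value 33+65+15=113
- A+B+D: weight 4+5+2=11, value 33+65+14=112
- A+B+C: weight 4+5+5=14, value 33+65+3=101
- A+B: weight 4+5=9, value 33+65=98
- B+D+G: weight 5+2+6=13, value 65+14+15=94
Best: $113.

$113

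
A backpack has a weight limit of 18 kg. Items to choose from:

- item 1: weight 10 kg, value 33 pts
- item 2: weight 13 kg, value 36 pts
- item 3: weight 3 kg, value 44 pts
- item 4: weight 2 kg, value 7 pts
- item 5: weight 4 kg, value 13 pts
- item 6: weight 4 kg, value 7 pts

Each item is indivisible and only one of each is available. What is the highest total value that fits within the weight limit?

Check high-value combinations within 18 kg:
- item 1+item 3+item 5: weight 10+3+4=17, value 33+44+13=90
- item 2+item 3+item 4: weight 13+3+2=18, value 36+44+7=87
- item 1+item 3+item 4: weight 10+3+2=15, value 33+44+7=84
- item 1+item 3+item 6: weight 10+3+4=17, value 33+44+7=84
Best: 90 pts.

90 pts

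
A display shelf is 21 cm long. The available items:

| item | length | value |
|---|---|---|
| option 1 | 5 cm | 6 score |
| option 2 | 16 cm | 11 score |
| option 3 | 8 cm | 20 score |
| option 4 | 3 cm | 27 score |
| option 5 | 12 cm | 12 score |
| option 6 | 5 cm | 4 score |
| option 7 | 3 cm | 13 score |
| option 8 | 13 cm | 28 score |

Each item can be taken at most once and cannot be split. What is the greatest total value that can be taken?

68 score

Check high-value combinations within 21 cm:
- option 4+option 7+option 8: length 3+3+13=19, value 27+13+28=68
- option 1+option 3+option 4+option 7: length 5+8+3+3=19, value 6+20+27+13=66
- option 3+option 4+option 6+option 7: length 8+3+5+3=19, value 20+27+4+13=64
- option 1+option 4+option 8: length 5+3+13=21, value 6+27+28=61
- option 3+option 4+option 7: length 8+3+3=14, value 20+27+13=60
Best: 68 score.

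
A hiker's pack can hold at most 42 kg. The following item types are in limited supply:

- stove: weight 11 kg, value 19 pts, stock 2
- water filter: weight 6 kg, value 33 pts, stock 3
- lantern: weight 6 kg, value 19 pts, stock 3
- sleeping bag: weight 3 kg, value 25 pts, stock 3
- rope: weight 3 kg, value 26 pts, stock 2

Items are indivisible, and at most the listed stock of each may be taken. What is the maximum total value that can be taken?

245 pts

Best selections within weight 42 and stock limits:
- 3×water filter + 1×lantern + 3×sleeping bag + 2×rope: weight 39, value 245
- 3×water filter + 2×lantern + 2×sleeping bag + 2×rope: weight 42, value 239
- 3×water filter + 2×lantern + 3×sleeping bag + 1×rope: weight 42, value 238
- 2×water filter + 2×lantern + 3×sleeping bag + 2×rope: weight 39, value 231
Best: 245 pts.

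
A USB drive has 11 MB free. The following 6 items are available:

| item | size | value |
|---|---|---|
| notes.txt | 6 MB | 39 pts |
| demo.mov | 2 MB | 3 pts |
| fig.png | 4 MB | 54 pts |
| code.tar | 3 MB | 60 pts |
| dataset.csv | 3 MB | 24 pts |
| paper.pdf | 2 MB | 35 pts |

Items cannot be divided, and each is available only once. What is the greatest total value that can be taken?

152 pts

This is a 0/1 knapsack; check combinations near the capacity.
- demo.mov+fig.png+code.tar+paper.pdf: size 2+4+3+2=11, value 3+54+60+35=152
- fig.png+code.tar+paper.pdf: size 4+3+2=9, value 54+60+35=149
- fig.png+code.tar+dataset.csv: size 4+3+3=10, value 54+60+24=138
Best: 152 pts.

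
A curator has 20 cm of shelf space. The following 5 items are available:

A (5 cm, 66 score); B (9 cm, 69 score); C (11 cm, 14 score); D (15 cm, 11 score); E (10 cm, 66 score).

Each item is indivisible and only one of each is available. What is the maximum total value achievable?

135 score

Check high-value combinations within 20 cm:
- A+B: length 5+9=14, value 66+69=135
- B+E: length 9+10=19, value 69+66=135
- A+E: length 5+10=15, value 66+66=132
Best: 135 score.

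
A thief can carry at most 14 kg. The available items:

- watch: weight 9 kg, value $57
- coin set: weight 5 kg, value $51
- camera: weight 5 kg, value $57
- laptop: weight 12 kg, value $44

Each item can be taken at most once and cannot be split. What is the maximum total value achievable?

$114

This is a 0/1 knapsack; check combinations near the capacity.
- watch+camera: weight 9+5=14, value 57+57=114
- coin set+camera: weight 5+5=10, value 51+57=108
- watch+coin set: weight 9+5=14, value 57+51=108
Best: $114.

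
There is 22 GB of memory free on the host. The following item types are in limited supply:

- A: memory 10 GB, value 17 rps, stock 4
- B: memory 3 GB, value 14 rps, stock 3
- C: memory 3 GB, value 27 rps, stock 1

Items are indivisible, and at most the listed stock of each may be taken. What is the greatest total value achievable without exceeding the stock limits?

86 rps

Top feasible selections:
- 1×A + 3×B + 1×C: memory 22, value 86
- 1×A + 2×B + 1×C: memory 19, value 72
Best: 86 rps.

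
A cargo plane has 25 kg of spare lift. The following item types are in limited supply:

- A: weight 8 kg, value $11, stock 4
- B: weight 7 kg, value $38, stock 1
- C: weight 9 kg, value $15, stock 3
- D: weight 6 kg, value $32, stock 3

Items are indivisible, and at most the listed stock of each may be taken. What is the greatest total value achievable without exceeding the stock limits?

$134

Top feasible selections:
- 1×B + 3×D: weight 25, value 134
- 1×B + 2×D: weight 19, value 102
- 3×D: weight 18, value 96
- 1×B + 1×C + 1×D: weight 22, value 85
Best: $134.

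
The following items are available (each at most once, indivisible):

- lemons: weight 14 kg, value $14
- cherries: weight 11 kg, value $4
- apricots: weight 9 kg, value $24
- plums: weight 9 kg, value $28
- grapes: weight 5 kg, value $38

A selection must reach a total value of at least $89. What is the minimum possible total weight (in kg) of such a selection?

Subsets with value ≥ 89, sorted by total weight:
- apricots+plums+grapes: weight 23, value 90
- cherries+apricots+plums+grapes: weight 34, value 94
- lemons+apricots+plums+grapes: weight 37, value 104
- lemons+cherries+apricots+plums+grapes: weight 48, value 108
Minimum weight: 23 kg.

23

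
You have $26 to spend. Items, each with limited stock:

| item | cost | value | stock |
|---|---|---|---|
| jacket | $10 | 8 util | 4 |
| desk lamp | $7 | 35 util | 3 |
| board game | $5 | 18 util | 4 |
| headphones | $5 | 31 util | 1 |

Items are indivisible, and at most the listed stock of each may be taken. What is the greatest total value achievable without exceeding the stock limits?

Top feasible selections:
- 3×desk lamp + 1×headphones: cost 26, value 136
- 3×desk lamp + 1×board game: cost 26, value 123
- 2×desk lamp + 1×board game + 1×headphones: cost 24, value 119
Best: 136 util.

136 util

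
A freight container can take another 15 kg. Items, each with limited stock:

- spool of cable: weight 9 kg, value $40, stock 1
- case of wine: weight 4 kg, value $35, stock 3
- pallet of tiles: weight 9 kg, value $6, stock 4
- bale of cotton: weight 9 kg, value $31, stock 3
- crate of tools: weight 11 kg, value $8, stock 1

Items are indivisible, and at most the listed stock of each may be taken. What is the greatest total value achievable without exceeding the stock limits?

$105

Best selections within weight 15 and stock limits:
- 3×case of wine: weight 12, value 105
- 1×spool of cable + 1×case of wine: weight 13, value 75
- 2×case of wine: weight 8, value 70
- 1×case of wine + 1×bale of cotton: weight 13, value 66
Best: $105.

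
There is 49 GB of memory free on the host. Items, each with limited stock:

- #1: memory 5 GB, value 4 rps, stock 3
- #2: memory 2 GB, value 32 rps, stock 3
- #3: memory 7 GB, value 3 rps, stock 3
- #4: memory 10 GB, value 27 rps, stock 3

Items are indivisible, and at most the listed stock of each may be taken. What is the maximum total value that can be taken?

185 rps

Best selections within memory 49 and stock limits:
- 2×#1 + 3×#2 + 3×#4: memory 46, value 185
- 1×#1 + 3×#2 + 1×#3 + 3×#4: memory 48, value 184
Best: 185 rps.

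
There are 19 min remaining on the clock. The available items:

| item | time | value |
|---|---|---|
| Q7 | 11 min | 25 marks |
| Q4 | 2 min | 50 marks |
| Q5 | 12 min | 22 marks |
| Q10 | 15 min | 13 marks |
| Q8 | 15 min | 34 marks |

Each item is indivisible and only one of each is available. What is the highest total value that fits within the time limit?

Check high-value combinations within 19 min:
- Q4+Q8: time 2+15=17, value 50+34=84
- Q7+Q4: time 11+2=13, value 25+50=75
- Q4+Q5: time 2+12=14, value 50+22=72
- Q4+Q10: time 2+15=17, value 50+13=63
Best: 84 marks.

84 marks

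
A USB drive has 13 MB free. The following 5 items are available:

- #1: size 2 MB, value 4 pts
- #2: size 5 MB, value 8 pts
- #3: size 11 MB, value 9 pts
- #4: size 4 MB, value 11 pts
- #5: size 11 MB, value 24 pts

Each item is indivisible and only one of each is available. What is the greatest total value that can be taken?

28 pts

This is a 0/1 knapsack; check combinations near the capacity.
- #1+#5: size 2+11=13, value 4+24=28
- #5: size 11, value 24
- #1+#2+#4: size 2+5+4=11, value 4+8+11=23
Best: 28 pts.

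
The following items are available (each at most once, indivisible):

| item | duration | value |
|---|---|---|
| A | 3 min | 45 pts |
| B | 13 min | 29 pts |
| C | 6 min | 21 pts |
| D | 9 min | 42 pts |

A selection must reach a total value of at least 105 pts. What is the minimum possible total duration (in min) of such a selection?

Subsets with value ≥ 105, sorted by total duration:
- A+C+D: duration 18, value 108
- A+B+D: duration 25, value 116
Minimum duration: 18 min.

18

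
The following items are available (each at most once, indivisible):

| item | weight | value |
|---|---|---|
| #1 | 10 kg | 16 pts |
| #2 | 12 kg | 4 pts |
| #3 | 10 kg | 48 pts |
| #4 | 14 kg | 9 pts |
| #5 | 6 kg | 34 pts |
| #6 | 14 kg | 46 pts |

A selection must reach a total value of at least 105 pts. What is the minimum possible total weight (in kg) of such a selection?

Subsets with value ≥ 105, sorted by total weight:
- #3+#5+#6: weight 30, value 128
- #1+#3+#6: weight 34, value 110
Minimum weight: 30 kg.

30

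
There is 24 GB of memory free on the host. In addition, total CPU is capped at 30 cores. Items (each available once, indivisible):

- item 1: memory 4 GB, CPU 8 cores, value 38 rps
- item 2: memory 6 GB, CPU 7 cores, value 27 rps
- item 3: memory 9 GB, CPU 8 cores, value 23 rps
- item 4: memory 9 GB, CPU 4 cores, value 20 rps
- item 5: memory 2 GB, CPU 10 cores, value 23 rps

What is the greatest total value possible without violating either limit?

Feasible sets respecting both limits:
- item 1+item 2+item 4+item 5: memory 21, CPU 29, value 108
- item 1+item 3+item 4+item 5: memory 24, CPU 30, value 104
- item 1+item 2+item 3: memory 19, CPU 23, value 88
- item 1+item 2+item 5: memory 12, CPU 25, value 88
Best: 108 rps.

108 rps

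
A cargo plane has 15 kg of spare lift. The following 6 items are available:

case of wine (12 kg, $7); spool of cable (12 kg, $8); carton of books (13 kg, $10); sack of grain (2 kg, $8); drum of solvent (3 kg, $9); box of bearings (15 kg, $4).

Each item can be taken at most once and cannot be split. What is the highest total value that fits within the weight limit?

$18

Check high-value combinations within 15 kg:
- carton of books+sack of grain: weight 13+2=15, value 10+8=18
- sack of grain+drum of solvent: weight 2+3=5, value 8+9=17
- spool of cable+drum of solvent: weight 12+3=15, value 8+9=17
Best: $18.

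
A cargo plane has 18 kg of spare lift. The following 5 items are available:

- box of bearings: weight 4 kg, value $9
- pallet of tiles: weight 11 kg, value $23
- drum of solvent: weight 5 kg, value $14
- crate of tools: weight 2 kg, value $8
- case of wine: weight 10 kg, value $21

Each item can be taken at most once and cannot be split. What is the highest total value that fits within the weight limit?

$45

Check high-value combinations within 18 kg:
- pallet of tiles+drum of solvent+crate of tools: weight 11+5+2=18, value 23+14+8=45
- drum of solvent+crate of tools+case of wine: weight 5+2+10=17, value 14+8+21=43
- box of bearings+pallet of tiles+crate of tools: weight 4+11+2=17, value 9+23+8=40
- box of bearings+crate of tools+case of wine: weight 4+2+10=16, value 9+8+21=38
- pallet of tiles+drum of solvent: weight 11+5=16, value 23+14=37
Best: $45.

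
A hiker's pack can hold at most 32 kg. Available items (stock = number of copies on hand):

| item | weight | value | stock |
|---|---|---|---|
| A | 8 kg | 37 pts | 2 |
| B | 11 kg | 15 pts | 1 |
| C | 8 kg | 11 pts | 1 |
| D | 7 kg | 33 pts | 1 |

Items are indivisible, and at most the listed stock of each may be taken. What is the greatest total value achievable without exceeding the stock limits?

Best selections within weight 32 and stock limits:
- 2×A + 1×C + 1×D: weight 31, value 118
- 2×A + 1×D: weight 23, value 107
- 2×A + 1×B: weight 27, value 89
- 2×A + 1×C: weight 24, value 85
Best: 118 pts.

118 pts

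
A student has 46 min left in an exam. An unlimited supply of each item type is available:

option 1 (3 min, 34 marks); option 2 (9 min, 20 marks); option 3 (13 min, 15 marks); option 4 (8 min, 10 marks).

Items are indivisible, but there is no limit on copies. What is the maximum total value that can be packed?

Best value-per-unit is option 1 at 34/3, and filling with it alone uses time 15×3=45. No mix of the others beats 15×34 = 510.

510 marks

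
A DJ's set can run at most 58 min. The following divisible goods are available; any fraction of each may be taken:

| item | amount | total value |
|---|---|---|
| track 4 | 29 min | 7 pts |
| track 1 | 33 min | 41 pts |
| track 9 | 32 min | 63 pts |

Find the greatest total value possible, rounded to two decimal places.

95.30

Take in order of value per unit:
- track 9 (63/32 per unit): all 32 → value 63, running total 63.00
- track 1 (41/33 per unit): 26 of 33 → value 26×41/33 = 32.3030, running total 95.30
Total 95.30.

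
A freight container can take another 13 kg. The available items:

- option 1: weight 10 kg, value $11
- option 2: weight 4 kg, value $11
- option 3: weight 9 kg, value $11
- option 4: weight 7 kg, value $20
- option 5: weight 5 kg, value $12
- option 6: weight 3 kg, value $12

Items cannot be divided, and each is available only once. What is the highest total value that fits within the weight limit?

This is a 0/1 knapsack; check combinations near the capacity.
- option 2+option 5+option 6: weight 4+5+3=12, value 11+12+12=35
- option 4+option 6: weight 7+3=10, value 20+12=32
- option 4+option 5: weight 7+5=12, value 20+12=32
Best: $35.

$35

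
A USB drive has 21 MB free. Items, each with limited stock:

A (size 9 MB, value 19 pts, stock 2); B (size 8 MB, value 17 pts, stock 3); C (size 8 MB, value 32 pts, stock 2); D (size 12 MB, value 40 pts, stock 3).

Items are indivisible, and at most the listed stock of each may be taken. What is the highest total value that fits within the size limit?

72 pts

Best selections within size 21 and stock limits:
- 1×C + 1×D: size 20, value 72
- 2×C: size 16, value 64
Best: 72 pts.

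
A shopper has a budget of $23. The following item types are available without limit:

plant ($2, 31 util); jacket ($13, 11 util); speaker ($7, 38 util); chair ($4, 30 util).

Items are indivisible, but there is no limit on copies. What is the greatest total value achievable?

341 util

Best value-per-unit is plant at 31/2, and filling with it alone uses cost 11×2=22. No mix of the others beats 11×31 = 341.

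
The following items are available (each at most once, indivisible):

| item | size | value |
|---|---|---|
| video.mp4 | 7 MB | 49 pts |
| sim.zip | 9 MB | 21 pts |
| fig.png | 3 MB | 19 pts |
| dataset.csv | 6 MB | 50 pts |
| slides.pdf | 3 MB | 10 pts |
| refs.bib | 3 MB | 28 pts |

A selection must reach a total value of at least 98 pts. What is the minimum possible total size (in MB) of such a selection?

Subsets with value ≥ 98, sorted by total size:
- video.mp4+dataset.csv: size 13, value 99
- fig.png+dataset.csv+slides.pdf+refs.bib: size 15, value 107
- video.mp4+dataset.csv+refs.bib: size 16, value 127
Minimum size: 13 MB.

13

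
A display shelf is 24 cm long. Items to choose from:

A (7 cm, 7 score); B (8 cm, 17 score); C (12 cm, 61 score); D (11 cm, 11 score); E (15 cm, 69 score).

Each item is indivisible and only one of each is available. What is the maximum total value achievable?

This is a 0/1 knapsack; check combinations near the capacity.
- B+E: length 8+15=23, value 17+69=86
- B+C: length 8+12=20, value 17+61=78
- A+E: length 7+15=22, value 7+69=76
- C+D: length 12+11=23, value 61+11=72
Best: 86 score.

86 score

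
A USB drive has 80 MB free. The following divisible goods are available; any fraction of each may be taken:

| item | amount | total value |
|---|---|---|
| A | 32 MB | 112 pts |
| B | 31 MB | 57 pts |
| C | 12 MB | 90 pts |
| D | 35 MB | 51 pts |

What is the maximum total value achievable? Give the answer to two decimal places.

266.29

Take in order of value per unit:
- C (90/12 per unit): all 12 → value 90, running total 90.00
- A (112/32 per unit): all 32 → value 112, running total 202.00
- B (57/31 per unit): all 31 → value 57, running total 259.00
- D (51/35 per unit): 5 of 35 → value 5×51/35 = 7.2857, running total 266.29
Total 266.29.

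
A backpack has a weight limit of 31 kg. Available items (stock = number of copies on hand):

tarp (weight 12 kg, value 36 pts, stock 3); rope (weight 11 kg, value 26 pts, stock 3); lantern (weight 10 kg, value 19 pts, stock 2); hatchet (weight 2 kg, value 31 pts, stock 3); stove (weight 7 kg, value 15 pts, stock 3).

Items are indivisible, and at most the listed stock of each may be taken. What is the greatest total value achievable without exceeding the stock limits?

Best selections within weight 31 and stock limits:
- 2×tarp + 3×hatchet: weight 30, value 165
- 1×tarp + 1×rope + 3×hatchet: weight 29, value 155
- 1×rope + 3×hatchet + 2×stove: weight 31, value 149
- 1×tarp + 1×lantern + 3×hatchet: weight 28, value 148
Best: 165 pts.

165 pts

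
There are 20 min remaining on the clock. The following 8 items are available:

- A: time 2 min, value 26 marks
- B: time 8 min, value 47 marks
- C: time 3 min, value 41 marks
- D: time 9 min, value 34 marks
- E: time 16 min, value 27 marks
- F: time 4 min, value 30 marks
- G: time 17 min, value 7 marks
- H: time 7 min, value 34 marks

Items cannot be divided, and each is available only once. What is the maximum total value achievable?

Check high-value combinations within 20 min:
- A+B+C+H: time 2+8+3+7=20, value 26+47+41+34=148
- A+B+C+F: time 2+8+3+4=17, value 26+47+41+30=144
- A+C+F+H: time 2+3+4+7=16, value 26+41+30+34=131
Best: 148 marks.

148 marks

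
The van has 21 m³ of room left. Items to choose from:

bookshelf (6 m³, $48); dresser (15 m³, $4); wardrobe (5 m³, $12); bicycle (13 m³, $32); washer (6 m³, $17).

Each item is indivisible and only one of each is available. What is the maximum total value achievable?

This is a 0/1 knapsack; check combinations near the capacity.
- bookshelf+bicycle: volume 6+13=19, value 48+32=80
- bookshelf+wardrobe+washer: volume 6+5+6=17, value 48+12+17=77
- bookshelf+washer: volume 6+6=12, value 48+17=65
- bookshelf+wardrobe: volume 6+5=11, value 48+12=60
- bookshelf+dresser: volume 6+15=21, value 48+4=52
Best: $80.

$80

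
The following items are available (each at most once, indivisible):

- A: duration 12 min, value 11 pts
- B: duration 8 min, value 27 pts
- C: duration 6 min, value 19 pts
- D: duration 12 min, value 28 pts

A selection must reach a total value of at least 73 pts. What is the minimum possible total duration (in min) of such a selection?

26

Subsets with value ≥ 73, sorted by total duration:
- B+C+D: duration 26, value 74
- A+B+C+D: duration 38, value 85
Minimum duration: 26 min.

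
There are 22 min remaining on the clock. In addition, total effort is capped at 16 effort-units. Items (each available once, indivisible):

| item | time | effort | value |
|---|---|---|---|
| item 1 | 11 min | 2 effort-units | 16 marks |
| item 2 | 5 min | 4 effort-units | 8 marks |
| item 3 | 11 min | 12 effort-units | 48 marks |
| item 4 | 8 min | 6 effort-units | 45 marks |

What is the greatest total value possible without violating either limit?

64 marks

Feasible sets respecting both limits:
- item 1+item 3: time 22, effort 14, value 64
- item 1+item 4: time 19, effort 8, value 61
- item 2+item 3: time 16, effort 16, value 56
Best: 64 marks.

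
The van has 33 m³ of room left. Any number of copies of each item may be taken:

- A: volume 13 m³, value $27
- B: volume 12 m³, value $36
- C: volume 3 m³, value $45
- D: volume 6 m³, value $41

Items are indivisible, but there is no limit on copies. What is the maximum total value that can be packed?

Best value-per-unit is C at 45/3, and filling with it alone uses volume 11×3=33. No mix of the others beats 11×45 = 495.

$495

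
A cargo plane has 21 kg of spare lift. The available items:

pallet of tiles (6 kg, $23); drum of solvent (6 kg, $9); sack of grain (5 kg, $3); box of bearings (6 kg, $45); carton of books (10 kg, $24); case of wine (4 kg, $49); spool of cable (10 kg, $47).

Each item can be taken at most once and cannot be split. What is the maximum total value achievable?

$141

This is a 0/1 knapsack; check combinations near the capacity.
- box of bearings+case of wine+spool of cable: weight 6+4+10=20, value 45+49+47=141
- pallet of tiles+sack of grain+box of bearings+case of wine: weight 6+5+6+4=21, value 23+3+45+49=120
- pallet of tiles+case of wine+spool of cable: weight 6+4+10=20, value 23+49+47=119
- box of bearings+carton of books+case of wine: weight 6+10+4=20, value 45+24+49=118
Best: $141.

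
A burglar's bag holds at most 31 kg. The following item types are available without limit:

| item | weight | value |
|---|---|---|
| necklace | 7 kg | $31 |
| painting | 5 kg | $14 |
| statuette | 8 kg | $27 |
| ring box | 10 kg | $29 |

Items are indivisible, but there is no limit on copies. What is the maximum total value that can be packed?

Best value-per-unit is necklace at 31/7, and filling with it alone uses weight 4×7=28. No mix of the others beats 4×31 = 124.

$124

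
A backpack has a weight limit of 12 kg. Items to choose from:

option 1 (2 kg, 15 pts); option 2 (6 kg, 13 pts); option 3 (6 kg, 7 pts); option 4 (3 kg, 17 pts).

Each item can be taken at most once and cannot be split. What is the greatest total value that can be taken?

This is a 0/1 knapsack; check combinations near the capacity.
- option 1+option 2+option 4: weight 2+6+3=11, value 15+13+17=45
- option 1+option 3+option 4: weight 2+6+3=11, value 15+7+17=39
- option 1+option 4: weight 2+3=5, value 15+17=32
- option 2+option 4: weight 6+3=9, value 13+17=30
Best: 45 pts.

45 pts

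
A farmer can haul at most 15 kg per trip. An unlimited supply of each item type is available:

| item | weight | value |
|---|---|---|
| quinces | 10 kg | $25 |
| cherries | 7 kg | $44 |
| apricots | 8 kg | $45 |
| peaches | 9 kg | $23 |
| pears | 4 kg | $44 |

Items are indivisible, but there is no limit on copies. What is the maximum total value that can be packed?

$132

Best value-per-unit is pears at 44/4; filling with it alone gives 3×44 = 132.
Optimal mix: 1×cherries + 2×pears → weight 15, value 132.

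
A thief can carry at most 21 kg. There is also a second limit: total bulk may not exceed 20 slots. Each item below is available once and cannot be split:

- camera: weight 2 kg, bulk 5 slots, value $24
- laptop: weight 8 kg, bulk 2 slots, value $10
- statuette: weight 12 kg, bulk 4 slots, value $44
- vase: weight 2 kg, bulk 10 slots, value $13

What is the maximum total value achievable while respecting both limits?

$81

Feasible sets respecting both limits:
- camera+statuette+vase: weight 16, bulk 19, value 81
- camera+statuette: weight 14, bulk 9, value 68
- statuette+vase: weight 14, bulk 14, value 57
Best: $81.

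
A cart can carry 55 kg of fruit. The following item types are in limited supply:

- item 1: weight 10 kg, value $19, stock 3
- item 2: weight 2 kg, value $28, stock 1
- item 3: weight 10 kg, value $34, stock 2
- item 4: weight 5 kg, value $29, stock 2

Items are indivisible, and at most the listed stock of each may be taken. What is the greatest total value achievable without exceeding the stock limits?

$192

Best selections within weight 55 and stock limits:
- 2×item 1 + 1×item 2 + 2×item 3 + 2×item 4: weight 52, value 192
- 3×item 1 + 1×item 2 + 1×item 3 + 2×item 4: weight 52, value 177
- 1×item 1 + 1×item 2 + 2×item 3 + 2×item 4: weight 42, value 173
- 2×item 1 + 2×item 3 + 2×item 4: weight 50, value 164
Best: $192.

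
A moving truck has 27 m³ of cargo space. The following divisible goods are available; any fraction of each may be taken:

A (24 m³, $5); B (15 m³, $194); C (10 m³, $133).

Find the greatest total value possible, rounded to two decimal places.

Take in order of value per unit:
- C (133/10 per unit): all 10 → value 133, running total 133.00
- B (194/15 per unit): all 15 → value 194, running total 327.00
- A (5/24 per unit): 2 of 24 → value 2×5/24 = 0.4167, running total 327.42
Total 327.42.

327.42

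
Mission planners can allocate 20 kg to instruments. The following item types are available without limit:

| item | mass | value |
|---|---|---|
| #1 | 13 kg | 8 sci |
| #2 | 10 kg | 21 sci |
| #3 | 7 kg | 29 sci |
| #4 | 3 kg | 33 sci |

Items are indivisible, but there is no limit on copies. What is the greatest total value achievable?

198 sci

Best value-per-unit is #4 at 33/3, and filling with it alone uses mass 6×3=18. No mix of the others beats 6×33 = 198.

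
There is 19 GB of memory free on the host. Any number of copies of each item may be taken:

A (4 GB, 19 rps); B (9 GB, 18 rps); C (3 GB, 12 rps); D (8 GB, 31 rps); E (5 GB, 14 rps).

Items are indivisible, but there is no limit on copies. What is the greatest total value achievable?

Best value-per-unit is A at 19/4; filling with it alone gives 4×19 = 76.
Optimal mix: 4×A + 1×C → memory 19, value 88.

88 rps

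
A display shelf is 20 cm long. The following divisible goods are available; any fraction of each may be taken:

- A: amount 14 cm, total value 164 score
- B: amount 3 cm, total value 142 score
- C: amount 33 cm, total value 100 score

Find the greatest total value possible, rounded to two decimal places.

Take in order of value per unit:
- B (142/3 per unit): all 3 → value 142, running total 142.00
- A (164/14 per unit): all 14 → value 164, running total 306.00
- C (100/33 per unit): 3 of 33 → value 3×100/33 = 9.0909, running total 315.09
Total 315.09.

315.09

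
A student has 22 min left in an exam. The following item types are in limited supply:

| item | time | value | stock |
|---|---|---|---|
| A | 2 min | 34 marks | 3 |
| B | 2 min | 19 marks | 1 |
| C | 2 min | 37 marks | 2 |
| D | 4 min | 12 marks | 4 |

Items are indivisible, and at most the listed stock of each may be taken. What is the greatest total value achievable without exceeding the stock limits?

219 marks

Top feasible selections:
- 3×A + 1×B + 2×C + 2×D: time 20, value 219
- 3×A + 2×C + 3×D: time 22, value 212
Best: 219 marks.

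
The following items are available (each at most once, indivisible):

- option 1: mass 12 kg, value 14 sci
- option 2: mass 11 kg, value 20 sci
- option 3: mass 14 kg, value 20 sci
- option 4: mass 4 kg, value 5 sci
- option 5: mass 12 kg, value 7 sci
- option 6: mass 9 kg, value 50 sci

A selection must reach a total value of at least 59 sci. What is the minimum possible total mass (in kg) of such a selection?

Subsets with value ≥ 59, sorted by total mass:
- option 2+option 6: mass 20, value 70
- option 1+option 6: mass 21, value 64
Minimum mass: 20 kg.

20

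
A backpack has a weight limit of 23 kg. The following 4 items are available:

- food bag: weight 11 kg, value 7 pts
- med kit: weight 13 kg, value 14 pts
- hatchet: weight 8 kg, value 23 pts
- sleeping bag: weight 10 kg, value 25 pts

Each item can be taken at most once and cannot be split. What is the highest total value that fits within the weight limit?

Check high-value combinations within 23 kg:
- hatchet+sleeping bag: weight 8+10=18, value 23+25=48
- med kit+sleeping bag: weight 13+10=23, value 14+25=39
- med kit+hatchet: weight 13+8=21, value 14+23=37
- food bag+sleeping bag: weight 11+10=21, value 7+25=32
Best: 48 pts.

48 pts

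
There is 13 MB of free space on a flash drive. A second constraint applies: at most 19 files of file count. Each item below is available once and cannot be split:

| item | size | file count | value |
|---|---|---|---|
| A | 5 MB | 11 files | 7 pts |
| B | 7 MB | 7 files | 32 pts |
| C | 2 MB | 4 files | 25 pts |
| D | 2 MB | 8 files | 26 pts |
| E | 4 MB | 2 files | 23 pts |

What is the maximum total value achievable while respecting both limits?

Feasible sets respecting both limits:
- B+C+D: size 11, file count 19, value 83
- B+D+E: size 13, file count 17, value 81
- B+C+E: size 13, file count 13, value 80
- C+D+E: size 8, file count 14, value 74
Best: 83 pts.

83 pts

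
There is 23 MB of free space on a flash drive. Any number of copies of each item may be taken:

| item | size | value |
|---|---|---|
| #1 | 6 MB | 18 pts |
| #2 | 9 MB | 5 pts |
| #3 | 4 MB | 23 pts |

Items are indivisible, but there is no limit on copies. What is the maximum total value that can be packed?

115 pts

Best value-per-unit is #3 at 23/4, and filling with it alone uses size 5×4=20. No mix of the others beats 5×23 = 115.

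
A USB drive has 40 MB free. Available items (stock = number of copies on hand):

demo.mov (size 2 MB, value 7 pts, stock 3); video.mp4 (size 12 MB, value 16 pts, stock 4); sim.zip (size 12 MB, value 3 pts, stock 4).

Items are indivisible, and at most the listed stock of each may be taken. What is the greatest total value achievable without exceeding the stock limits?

62 pts

Top feasible selections:
- 2×demo.mov + 3×video.mp4: size 40, value 62
- 1×demo.mov + 3×video.mp4: size 38, value 55
- 3×demo.mov + 2×video.mp4: size 30, value 53
Best: 62 pts.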